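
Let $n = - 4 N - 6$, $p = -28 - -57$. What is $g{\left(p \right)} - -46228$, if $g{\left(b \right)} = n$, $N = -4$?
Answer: $46238$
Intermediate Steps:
$p = 29$ ($p = -28 + 57 = 29$)
$n = 10$ ($n = \left(-4\right) \left(-4\right) - 6 = 16 - 6 = 10$)
$g{\left(b \right)} = 10$
$g{\left(p \right)} - -46228 = 10 - -46228 = 10 + 46228 = 46238$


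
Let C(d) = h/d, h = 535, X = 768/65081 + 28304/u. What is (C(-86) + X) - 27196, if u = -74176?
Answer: -5785575061681/212684708 ≈ -27203.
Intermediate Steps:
X = -1828981/4946156 (X = 768/65081 + 28304/(-74176) = 768*(1/65081) + 28304*(-1/74176) = 768/65081 - 29/76 = -1828981/4946156 ≈ -0.36978)
C(d) = 535/d
(C(-86) + X) - 27196 = (535/(-86) - 1828981/4946156) - 27196 = (535*(-1/86) - 1828981/4946156) - 27196 = (-535/86 - 1828981/4946156) - 27196 = -1401742913/212684708 - 27196 = -5785575061681/212684708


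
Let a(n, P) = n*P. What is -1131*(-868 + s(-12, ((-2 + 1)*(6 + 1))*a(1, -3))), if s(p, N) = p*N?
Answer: 1266720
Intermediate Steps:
a(n, P) = P*n
s(p, N) = N*p
-1131*(-868 + s(-12, ((-2 + 1)*(6 + 1))*a(1, -3))) = -1131*(-868 + (((-2 + 1)*(6 + 1))*(-3*1))*(-12)) = -1131*(-868 + (-1*7*(-3))*(-12)) = -1131*(-868 - 7*(-3)*(-12)) = -1131*(-868 + 21*(-12)) = -1131*(-868 - 252) = -1131*(-1120) = 1266720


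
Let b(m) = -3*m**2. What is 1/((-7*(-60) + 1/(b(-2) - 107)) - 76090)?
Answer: -119/9004731 ≈ -1.3215e-5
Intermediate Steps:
1/((-7*(-60) + 1/(b(-2) - 107)) - 76090) = 1/((-7*(-60) + 1/(-3*(-2)**2 - 107)) - 76090) = 1/((420 + 1/(-3*4 - 107)) - 76090) = 1/((420 + 1/(-12 - 107)) - 76090) = 1/((420 + 1/(-119)) - 76090) = 1/((420 - 1/119) - 76090) = 1/(49979/119 - 76090) = 1/(-9004731/119) = -119/9004731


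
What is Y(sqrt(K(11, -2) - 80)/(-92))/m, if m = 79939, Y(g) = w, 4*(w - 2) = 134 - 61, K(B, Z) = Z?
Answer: 81/319756 ≈ 0.00025332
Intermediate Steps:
w = 81/4 (w = 2 + (134 - 61)/4 = 2 + (1/4)*73 = 2 + 73/4 = 81/4 ≈ 20.250)
Y(g) = 81/4
Y(sqrt(K(11, -2) - 80)/(-92))/m = (81/4)/79939 = (81/4)*(1/79939) = 81/319756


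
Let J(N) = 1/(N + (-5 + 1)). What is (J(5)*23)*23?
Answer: 529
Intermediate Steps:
J(N) = 1/(-4 + N) (J(N) = 1/(N - 4) = 1/(-4 + N))
(J(5)*23)*23 = (23/(-4 + 5))*23 = (23/1)*23 = (1*23)*23 = 23*23 = 529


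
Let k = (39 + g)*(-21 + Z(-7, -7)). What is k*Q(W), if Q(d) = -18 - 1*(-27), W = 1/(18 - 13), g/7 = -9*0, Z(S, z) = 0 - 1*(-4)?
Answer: -5967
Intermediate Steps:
Z(S, z) = 4 (Z(S, z) = 0 + 4 = 4)
g = 0 (g = 7*(-9*0) = 7*0 = 0)
W = 1/5 ≈ 0.20000
k = -663 (k = (39 + 0)*(-21 + 4) = 39*(-17) = -663)
Q(d) = 9 (Q(d) = -18 + 27 = 9)
k*Q(W) = -663*9 = -5967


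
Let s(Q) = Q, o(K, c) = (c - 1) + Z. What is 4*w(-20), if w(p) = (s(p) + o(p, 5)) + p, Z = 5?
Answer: -124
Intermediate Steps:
o(K, c) = 4 + c (o(K, c) = (c - 1) + 5 = (-1 + c) + 5 = 4 + c)
w(p) = 9 + 2*p (w(p) = (p + (4 + 5)) + p = (p + 9) + p = (9 + p) + p = 9 + 2*p)
4*w(-20) = 4*(9 + 2*(-20)) = 4*(9 - 40) = 4*(-31) = -124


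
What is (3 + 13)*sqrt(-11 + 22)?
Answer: 16*sqrt(11) ≈ 53.066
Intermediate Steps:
(3 + 13)*sqrt(-11 + 22) = 16*sqrt(11)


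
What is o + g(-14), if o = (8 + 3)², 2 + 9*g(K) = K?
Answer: 1073/9 ≈ 119.22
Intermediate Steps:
g(K) = -2/9 + K/9
o = 121 (o = 11² = 121)
o + g(-14) = 121 + (-2/9 + (⅑)*(-14)) = 121 + (-2/9 - 14/9) = 121 - 16/9 = 1073/9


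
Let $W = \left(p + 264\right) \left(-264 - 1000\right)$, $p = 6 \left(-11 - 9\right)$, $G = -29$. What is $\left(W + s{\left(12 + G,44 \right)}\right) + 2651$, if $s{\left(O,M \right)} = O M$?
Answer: $-180113$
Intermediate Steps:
$p = -120$ ($p = 6 \left(-20\right) = -120$)
$s{\left(O,M \right)} = M O$
$W = -182016$ ($W = \left(-120 + 264\right) \left(-264 - 1000\right) = 144 \left(-264 - 1000\right) = 144 \left(-1264\right) = -182016$)
$\left(W + s{\left(12 + G,44 \right)}\right) + 2651 = \left(-182016 + 44 \left(12 - 29\right)\right) + 2651 = \left(-182016 + 44 \left(-17\right)\right) + 2651 = \left(-182016 - 748\right) + 2651 = -182764 + 2651 = -180113$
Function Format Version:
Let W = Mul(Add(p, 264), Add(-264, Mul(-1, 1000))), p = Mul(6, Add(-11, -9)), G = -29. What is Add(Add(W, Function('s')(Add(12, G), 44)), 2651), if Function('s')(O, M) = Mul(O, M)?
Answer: -180113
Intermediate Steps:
p = -120 (p = Mul(6, -20) = -120)
Function('s')(O, M) = Mul(M, O)
W = -182016 (W = Mul(Add(-120, 264), Add(-264, Mul(-1, 1000))) = Mul(144, Add(-264, -1000)) = Mul(144, -1264) = -182016)
Add(Add(W, Function('s')(Add(12, G), 44)), 2651) = Add(Add(-182016, Mul(44, Add(12, -29))), 2651) = Add(Add(-182016, Mul(44, -17)), 2651) = Add(Add(-182016, -748), 2651) = Add(-182764, 2651) = -180113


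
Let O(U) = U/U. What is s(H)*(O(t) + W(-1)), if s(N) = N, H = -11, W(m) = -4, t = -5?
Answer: 33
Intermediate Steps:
O(U) = 1
s(H)*(O(t) + W(-1)) = -11*(1 - 4) = -11*(-3) = 33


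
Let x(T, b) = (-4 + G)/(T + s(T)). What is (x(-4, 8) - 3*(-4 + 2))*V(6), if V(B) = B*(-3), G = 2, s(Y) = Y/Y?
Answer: -120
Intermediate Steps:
s(Y) = 1
V(B) = -3*B
x(T, b) = -2/(1 + T) (x(T, b) = (-4 + 2)/(T + 1) = -2/(1 + T))
(x(-4, 8) - 3*(-4 + 2))*V(6) = (-2/(1 - 4) - 3*(-4 + 2))*(-3*6) = (-2/(-3) - 3*(-2))*(-18) = (-2*(-⅓) + 6)*(-18) = (⅔ + 6)*(-18) = (20/3)*(-18) = -120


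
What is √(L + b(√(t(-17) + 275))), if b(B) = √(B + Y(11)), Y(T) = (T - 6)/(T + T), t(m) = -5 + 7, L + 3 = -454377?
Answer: √(-219919920 + 22*√22*√(5 + 22*√277))/22 ≈ 674.07*I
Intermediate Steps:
L = -454380 (L = -3 - 454377 = -454380)
t(m) = 2
Y(T) = (-6 + T)/(2*T) (Y(T) = (-6 + T)/((2*T)) = (-6 + T)*(1/(2*T)) = (-6 + T)/(2*T))
b(B) = √(5/22 + B) (b(B) = √(B + (½)*(-6 + 11)/11) = √(B + (½)*(1/11)*5) = √(B + 5/22) = √(5/22 + B))
√(L + b(√(t(-17) + 275))) = √(-454380 + √(110 + 484*√(2 + 275))/22) = √(-454380 + √(110 + 484*√277)/22)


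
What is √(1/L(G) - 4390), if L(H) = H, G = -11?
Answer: I*√531201/11 ≈ 66.258*I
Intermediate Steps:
√(1/L(G) - 4390) = √(1/(-11) - 4390) = √(-1/11 - 4390) = √(-48291/11) = I*√531201/11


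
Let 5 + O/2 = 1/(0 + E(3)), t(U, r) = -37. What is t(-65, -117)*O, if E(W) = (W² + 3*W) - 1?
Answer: 6216/17 ≈ 365.65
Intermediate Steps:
E(W) = -1 + W² + 3*W
O = -168/17 (O = -10 + 2/(0 + (-1 + 3² + 3*3)) = -10 + 2/(0 + (-1 + 9 + 9)) = -10 + 2/(0 + 17) = -10 + 2/17 = -168/17 ≈ -9.8824)
t(-65, -117)*O = -37*(-168/17) = 6216/17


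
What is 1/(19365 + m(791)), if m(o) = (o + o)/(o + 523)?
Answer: 657/12723596 ≈ 5.1636e-5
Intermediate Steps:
m(o) = 2*o/(523 + o) (m(o) = (2*o)/(523 + o) = 2*o/(523 + o))
1/(19365 + m(791)) = 1/(19365 + 2*791/(523 + 791)) = 1/(19365 + 2*791/1314) = 1/(19365 + 2*791*(1/1314)) = 1/(19365 + 791/657) = 1/(12723596/657) = 657/12723596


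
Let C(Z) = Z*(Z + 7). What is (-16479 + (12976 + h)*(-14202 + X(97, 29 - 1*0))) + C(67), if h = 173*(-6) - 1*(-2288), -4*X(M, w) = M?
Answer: -404788307/2 ≈ -2.0239e+8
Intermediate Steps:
C(Z) = Z*(7 + Z)
X(M, w) = -M/4
h = 1250 (h = -1038 + 2288 = 1250)
(-16479 + (12976 + h)*(-14202 + X(97, 29 - 1*0))) + C(67) = (-16479 + (12976 + 1250)*(-14202 - 1/4*97)) + 67*(7 + 67) = (-16479 + 14226*(-14202 - 97/4)) + 67*74 = (-16479 + 14226*(-56905/4)) + 4958 = (-16479 - 404765265/2) + 4958 = -404798223/2 + 4958 = -404788307/2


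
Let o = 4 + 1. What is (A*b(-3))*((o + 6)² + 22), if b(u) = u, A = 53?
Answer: -22737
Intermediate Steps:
o = 5
(A*b(-3))*((o + 6)² + 22) = (53*(-3))*((5 + 6)² + 22) = -159*(11² + 22) = -159*(121 + 22) = -159*143 = -22737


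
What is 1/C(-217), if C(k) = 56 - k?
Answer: 1/273 ≈ 0.0036630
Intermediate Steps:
1/C(-217) = 1/(56 - 1*(-217)) = 1/(56 + 217) = 1/273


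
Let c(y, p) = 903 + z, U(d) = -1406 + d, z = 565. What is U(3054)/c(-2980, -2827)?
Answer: 412/367 ≈ 1.1226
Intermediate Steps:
c(y, p) = 1468 (c(y, p) = 903 + 565 = 1468)
U(3054)/c(-2980, -2827) = (-1406 + 3054)/1468 = 1648*(1/1468) = 412/367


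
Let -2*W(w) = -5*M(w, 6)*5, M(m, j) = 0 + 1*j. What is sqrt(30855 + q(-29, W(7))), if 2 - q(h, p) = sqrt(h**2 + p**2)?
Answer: sqrt(30857 - sqrt(6466)) ≈ 175.43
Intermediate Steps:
M(m, j) = j (M(m, j) = 0 + j = j)
W(w) = 75 (W(w) = -(-5*6)*5/2 = -(-15)*5 = -1/2*(-150) = 75)
q(h, p) = 2 - sqrt(h**2 + p**2)
sqrt(30855 + q(-29, W(7))) = sqrt(30855 + (2 - sqrt((-29)**2 + 75**2))) = sqrt(30855 + (2 - sqrt(841 + 5625))) = sqrt(30855 + (2 - sqrt(6466))) = sqrt(30857 - sqrt(6466))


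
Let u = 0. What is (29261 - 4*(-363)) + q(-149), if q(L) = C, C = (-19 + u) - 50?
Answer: 30644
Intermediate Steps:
C = -69 (C = (-19 + 0) - 50 = -19 - 50 = -69)
q(L) = -69
(29261 - 4*(-363)) + q(-149) = (29261 - 4*(-363)) - 69 = (29261 + 1452) - 69 = 30713 - 69 = 30644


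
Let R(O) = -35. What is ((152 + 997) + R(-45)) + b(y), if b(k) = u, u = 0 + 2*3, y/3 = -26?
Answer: 1120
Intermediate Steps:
y = -78 (y = 3*(-26) = -78)
u = 6 (u = 0 + 6 = 6)
b(k) = 6
((152 + 997) + R(-45)) + b(y) = ((152 + 997) - 35) + 6 = (1149 - 35) + 6 = 1114 + 6 = 1120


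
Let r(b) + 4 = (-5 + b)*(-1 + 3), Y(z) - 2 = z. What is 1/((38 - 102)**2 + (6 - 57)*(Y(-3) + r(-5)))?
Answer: 1/5371 ≈ 0.00018619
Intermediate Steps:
Y(z) = 2 + z
r(b) = -14 + 2*b (r(b) = -4 + (-5 + b)*(-1 + 3) = -4 + (-5 + b)*2 = -4 + (-10 + 2*b) = -14 + 2*b)
1/((38 - 102)**2 + (6 - 57)*(Y(-3) + r(-5))) = 1/((38 - 102)**2 + (6 - 57)*((2 - 3) + (-14 + 2*(-5)))) = 1/((-64)**2 - 51*(-1 + (-14 - 10))) = 1/(4096 - 51*(-1 - 24)) = 1/(4096 - 51*(-25)) = 1/(4096 + 1275) = 1/5371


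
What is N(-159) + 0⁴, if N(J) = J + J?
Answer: -318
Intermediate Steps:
N(J) = 2*J
N(-159) + 0⁴ = 2*(-159) + 0⁴ = -318 + 0 = -318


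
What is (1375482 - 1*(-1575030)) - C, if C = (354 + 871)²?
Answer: 1449887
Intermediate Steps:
C = 1500625 (C = 1225² = 1500625)
(1375482 - 1*(-1575030)) - C = (1375482 - 1*(-1575030)) - 1*1500625 = (1375482 + 1575030) - 1500625 = 2950512 - 1500625 = 1449887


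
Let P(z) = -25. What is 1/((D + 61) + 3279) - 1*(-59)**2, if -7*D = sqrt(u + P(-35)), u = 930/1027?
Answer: -7976224660985/2291360341 + I*sqrt(518635)/11456801705 ≈ -3481.0 + 6.2859e-8*I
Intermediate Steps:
u = 930/1027 (u = 930*(1/1027) = 930/1027 ≈ 0.90555)
D = -I*sqrt(518635)/1027 (D = -sqrt(930/1027 - 25)/7 = -I*sqrt(518635)/1027 ≈ -0.70123*I)
1/((D + 61) + 3279) - 1*(-59)**2 = 1/((-I*sqrt(518635)/1027 + 61) + 3279) - 1*(-59)**2 = 1/((61 - I*sqrt(518635)/1027) + 3279) - 1*3481 = 1/(3340 - I*sqrt(518635)/1027) - 3481 = -3481 + 1/(3340 - I*sqrt(518635)/1027)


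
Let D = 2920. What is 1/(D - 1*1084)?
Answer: 1/1836 ≈ 0.00054466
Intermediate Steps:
1/(D - 1*1084) = 1/(2920 - 1*1084) = 1/(2920 - 1084) = 1/1836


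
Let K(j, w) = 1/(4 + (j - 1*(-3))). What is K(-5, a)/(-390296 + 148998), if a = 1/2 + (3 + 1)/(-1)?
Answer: -1/482596 ≈ -2.0721e-6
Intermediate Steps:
a = -7/2 (a = 1*(1/2) + 4*(-1) = 1/2 - 4 = -7/2 ≈ -3.5000)
K(j, w) = 1/(7 + j) (K(j, w) = 1/(4 + (j + 3)) = 1/(4 + (3 + j)) = 1/(7 + j))
K(-5, a)/(-390296 + 148998) = 1/((7 - 5)*(-390296 + 148998)) = 1/(2*(-241298)) = (1/2)*(-1/241298) = -1/482596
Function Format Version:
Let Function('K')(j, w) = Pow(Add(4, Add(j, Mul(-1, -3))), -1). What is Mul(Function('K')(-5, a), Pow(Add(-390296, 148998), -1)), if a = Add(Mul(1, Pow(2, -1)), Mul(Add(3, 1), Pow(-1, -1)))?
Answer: Rational(-1, 482596) ≈ -2.0721e-6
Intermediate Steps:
a = Rational(-7, 2) (a = Add(Mul(1, Rational(1, 2)), Mul(4, -1)) = Add(Rational(1, 2), -4) = Rational(-7, 2) ≈ -3.5000)
Function('K')(j, w) = Pow(Add(7, j), -1) (Function('K')(j, w) = Pow(Add(4, Add(j, 3)), -1) = Pow(Add(4, Add(3, j)), -1) = Pow(Add(7, j), -1))
Mul(Function('K')(-5, a), Pow(Add(-390296, 148998), -1)) = Mul(Pow(Add(7, -5), -1), Pow(Add(-390296, 148998), -1)) = Mul(Pow(2, -1), Pow(-241298, -1)) = Mul(Rational(1, 2), Rational(-1, 241298)) = Rational(-1, 482596)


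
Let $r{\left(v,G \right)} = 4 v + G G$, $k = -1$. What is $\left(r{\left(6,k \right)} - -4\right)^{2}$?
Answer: $841$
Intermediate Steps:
$r{\left(v,G \right)} = G^{2} + 4 v$ ($r{\left(v,G \right)} = 4 v + G^{2} = G^{2} + 4 v$)
$\left(r{\left(6,k \right)} - -4\right)^{2} = \left(\left(\left(-1\right)^{2} + 4 \cdot 6\right) - -4\right)^{2} = \left(\left(1 + 24\right) + 4\right)^{2} = \left(25 + 4\right)^{2} = 29^{2} = 841$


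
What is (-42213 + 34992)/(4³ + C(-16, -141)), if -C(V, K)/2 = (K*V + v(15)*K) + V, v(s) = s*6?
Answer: -2407/6988 ≈ -0.34445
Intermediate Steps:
v(s) = 6*s
C(V, K) = -180*K - 2*V - 2*K*V (C(V, K) = -2*((K*V + (6*15)*K) + V) = -2*((K*V + 90*K) + V) = -2*((90*K + K*V) + V) = -2*(V + 90*K + K*V) = -180*K - 2*V - 2*K*V)
(-42213 + 34992)/(4³ + C(-16, -141)) = (-42213 + 34992)/(4³ + (-180*(-141) - 2*(-16) - 2*(-141)*(-16))) = -7221/(64 + (25380 + 32 - 4512)) = -7221/(64 + 20900) = -7221/20964 = -7221*1/20964 = -2407/6988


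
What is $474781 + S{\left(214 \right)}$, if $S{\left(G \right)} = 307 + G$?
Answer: $475302$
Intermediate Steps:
$474781 + S{\left(214 \right)} = 474781 + \left(307 + 214\right) = 474781 + 521 = 475302$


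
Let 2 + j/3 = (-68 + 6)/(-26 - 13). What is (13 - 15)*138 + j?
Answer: -3604/13 ≈ -277.23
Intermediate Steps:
j = -16/13 (j = -6 + 3*((-68 + 6)/(-26 - 13)) = -6 + 3*(-62/(-39)) = -6 + 3*(-62*(-1/39)) = -6 + 3*(62/39) = -6 + 62/13 = -16/13 ≈ -1.2308)
(13 - 15)*138 + j = (13 - 15)*138 - 16/13 = -2*138 - 16/13 = -276 - 16/13 = -3604/13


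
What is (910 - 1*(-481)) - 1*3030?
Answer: -1639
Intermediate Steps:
(910 - 1*(-481)) - 1*3030 = (910 + 481) - 3030 = 1391 - 3030 = -1639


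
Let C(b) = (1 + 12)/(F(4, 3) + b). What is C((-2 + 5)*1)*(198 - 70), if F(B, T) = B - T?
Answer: 416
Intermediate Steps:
C(b) = 13/(1 + b) (C(b) = (1 + 12)/((4 - 1*3) + b) = 13/((4 - 3) + b) = 13/(1 + b))
C((-2 + 5)*1)*(198 - 70) = (13/(1 + (-2 + 5)*1))*(198 - 70) = (13/(1 + 3*1))*128 = (13/(1 + 3))*128 = (13/4)*128 = 416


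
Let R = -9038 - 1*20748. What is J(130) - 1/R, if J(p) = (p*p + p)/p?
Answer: 3901967/29786 ≈ 131.00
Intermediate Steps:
R = -29786 (R = -9038 - 20748 = -29786)
J(p) = (p + p²)/p (J(p) = (p² + p)/p = (p + p²)/p)
J(130) - 1/R = (1 + 130) - 1/(-29786) = 131 - 1*(-1/29786) = 131 + 1/29786 = 3901967/29786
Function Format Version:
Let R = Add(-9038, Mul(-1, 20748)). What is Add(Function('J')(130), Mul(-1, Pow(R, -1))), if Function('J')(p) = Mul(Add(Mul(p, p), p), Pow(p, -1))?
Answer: Rational(3901967, 29786) ≈ 131.00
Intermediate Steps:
R = -29786 (R = Add(-9038, -20748) = -29786)
Function('J')(p) = Mul(Pow(p, -1), Add(p, Pow(p, 2))) (Function('J')(p) = Mul(Add(Pow(p, 2), p), Pow(p, -1)) = Mul(Add(p, Pow(p, 2)), Pow(p, -1)) = Mul(Pow(p, -1), Add(p, Pow(p, 2))))
Add(Function('J')(130), Mul(-1, Pow(R, -1))) = Add(Add(1, 130), Mul(-1, Pow(-29786, -1))) = Add(131, Mul(-1, Rational(-1, 29786))) = Add(131, Rational(1, 29786)) = Rational(3901967, 29786)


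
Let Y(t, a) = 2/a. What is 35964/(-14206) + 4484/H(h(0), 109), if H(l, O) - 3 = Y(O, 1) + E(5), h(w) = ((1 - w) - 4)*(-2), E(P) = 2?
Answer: 31723978/49721 ≈ 638.04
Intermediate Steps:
h(w) = 6 + 2*w (h(w) = (-3 - w)*(-2) = 6 + 2*w)
H(l, O) = 7 (H(l, O) = 3 + (2/1 + 2) = 3 + (2*1 + 2) = 3 + (2 + 2) = 3 + 4 = 7)
35964/(-14206) + 4484/H(h(0), 109) = 35964/(-14206) + 4484/7 = 35964*(-1/14206) + 4484*(⅐) = -17982/7103 + 4484/7 = 31723978/49721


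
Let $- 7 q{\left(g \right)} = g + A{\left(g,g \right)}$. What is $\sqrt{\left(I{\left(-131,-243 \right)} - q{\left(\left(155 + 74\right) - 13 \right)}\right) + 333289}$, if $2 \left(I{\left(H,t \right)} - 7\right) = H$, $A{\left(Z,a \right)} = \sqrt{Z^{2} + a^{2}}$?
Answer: $\frac{\sqrt{65319226 + 6048 \sqrt{2}}}{14} \approx 577.33$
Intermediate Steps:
$I{\left(H,t \right)} = 7 + \frac{H}{2}$
$q{\left(g \right)} = - \frac{g}{7} - \frac{\sqrt{2} \sqrt{g^{2}}}{7}$ ($q{\left(g \right)} = - \frac{g + \sqrt{g^{2} + g^{2}}}{7} = - \frac{g + \sqrt{2 g^{2}}}{7} = - \frac{g + \sqrt{2} \sqrt{g^{2}}}{7} = - \frac{g}{7} - \frac{\sqrt{2} \sqrt{g^{2}}}{7}$)
$\sqrt{\left(I{\left(-131,-243 \right)} - q{\left(\left(155 + 74\right) - 13 \right)}\right) + 333289} = \sqrt{\left(\left(7 + \frac{1}{2} \left(-131\right)\right) - \left(- \frac{\left(155 + 74\right) - 13}{7} - \frac{\sqrt{2} \sqrt{\left(\left(155 + 74\right) - 13\right)^{2}}}{7}\right)\right) + 333289} = \sqrt{\left(\left(7 - \frac{131}{2}\right) - \left(- \frac{229 - 13}{7} - \frac{\sqrt{2} \sqrt{\left(229 - 13\right)^{2}}}{7}\right)\right) + 333289} = \sqrt{\left(- \frac{117}{2} - \left(\left(- \frac{1}{7}\right) 216 - \frac{\sqrt{2} \sqrt{216^{2}}}{7}\right)\right) + 333289} = \sqrt{\left(- \frac{117}{2} - \left(- \frac{216}{7} - \frac{\sqrt{2} \sqrt{46656}}{7}\right)\right) + 333289} = \sqrt{\left(- \frac{117}{2} - \left(- \frac{216}{7} - \frac{1}{7} \sqrt{2} \cdot 216\right)\right) + 333289} = \sqrt{\left(- \frac{117}{2} - \left(- \frac{216}{7} - \frac{216 \sqrt{2}}{7}\right)\right) + 333289} = \sqrt{\left(- \frac{117}{2} + \left(\frac{216}{7} + \frac{216 \sqrt{2}}{7}\right)\right) + 333289} = \sqrt{\left(- \frac{387}{14} + \frac{216 \sqrt{2}}{7}\right) + 333289} = \sqrt{\frac{4665659}{14} + \frac{216 \sqrt{2}}{7}}$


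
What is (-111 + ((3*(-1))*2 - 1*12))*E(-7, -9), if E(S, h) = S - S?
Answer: 0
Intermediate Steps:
E(S, h) = 0
(-111 + ((3*(-1))*2 - 1*12))*E(-7, -9) = (-111 + ((3*(-1))*2 - 1*12))*0 = (-111 + (-3*2 - 12))*0 = (-111 + (-6 - 12))*0 = (-111 - 18)*0 = -129*0 = 0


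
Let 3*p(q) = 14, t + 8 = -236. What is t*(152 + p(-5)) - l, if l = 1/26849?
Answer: -3079043323/80547 ≈ -38227.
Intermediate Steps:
t = -244 (t = -8 - 236 = -244)
p(q) = 14/3 (p(q) = (⅓)*14 = 14/3)
l = 1/26849 ≈ 3.7245e-5
t*(152 + p(-5)) - l = -244*(152 + 14/3) - 1*1/26849 = -244*470/3 - 1/26849 = -114680/3 - 1/26849 = -3079043323/80547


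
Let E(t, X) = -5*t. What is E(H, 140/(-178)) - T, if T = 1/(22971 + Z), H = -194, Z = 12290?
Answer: 34203169/35261 ≈ 970.00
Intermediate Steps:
T = 1/35261 (T = 1/(22971 + 12290) = 1/35261 ≈ 2.8360e-5)
E(H, 140/(-178)) - T = -5*(-194) - 1*1/35261 = 970 - 1/35261 = 34203169/35261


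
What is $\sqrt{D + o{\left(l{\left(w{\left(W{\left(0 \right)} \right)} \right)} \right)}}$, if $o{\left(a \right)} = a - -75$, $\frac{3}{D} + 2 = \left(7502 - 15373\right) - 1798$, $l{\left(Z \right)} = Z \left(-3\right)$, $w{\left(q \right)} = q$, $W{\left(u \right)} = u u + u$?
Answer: $\frac{\sqrt{7014589062}}{9671} \approx 8.6602$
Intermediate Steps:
$W{\left(u \right)} = u + u^{2}$ ($W{\left(u \right)} = u^{2} + u = u + u^{2}$)
$l{\left(Z \right)} = - 3 Z$
$D = - \frac{3}{9671}$ ($D = \frac{3}{-2 + \left(\left(7502 - 15373\right) - 1798\right)} = \frac{3}{-2 - 9669} = \frac{3}{-9671} = 3 \left(- \frac{1}{9671}\right) = - \frac{3}{9671} \approx -0.00031021$)
$o{\left(a \right)} = 75 + a$ ($o{\left(a \right)} = a + 75 = 75 + a$)
$\sqrt{D + o{\left(l{\left(w{\left(W{\left(0 \right)} \right)} \right)} \right)}} = \sqrt{- \frac{3}{9671} + \left(75 - 3 \cdot 0 \left(1 + 0\right)\right)} = \sqrt{- \frac{3}{9671} + \left(75 - 3 \cdot 0 \cdot 1\right)} = \sqrt{- \frac{3}{9671} + \left(75 - 0\right)} = \sqrt{- \frac{3}{9671} + \left(75 + 0\right)} = \sqrt{- \frac{3}{9671} + 75} = \sqrt{\frac{725322}{9671}} = \frac{\sqrt{7014589062}}{9671}$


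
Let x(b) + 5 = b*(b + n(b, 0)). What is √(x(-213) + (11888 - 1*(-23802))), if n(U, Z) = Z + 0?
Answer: 3*√9006 ≈ 284.70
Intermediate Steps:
n(U, Z) = Z
x(b) = -5 + b² (x(b) = -5 + b*(b + 0) = -5 + b*b = -5 + b²)
√(x(-213) + (11888 - 1*(-23802))) = √((-5 + (-213)²) + (11888 - 1*(-23802))) = √((-5 + 45369) + (11888 + 23802)) = √(45364 + 35690) = √81054 = 3*√9006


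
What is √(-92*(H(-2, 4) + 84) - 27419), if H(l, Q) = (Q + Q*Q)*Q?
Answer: 3*I*√4723 ≈ 206.17*I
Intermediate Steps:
H(l, Q) = Q*(Q + Q²) (H(l, Q) = (Q + Q²)*Q = Q*(Q + Q²))
√(-92*(H(-2, 4) + 84) - 27419) = √(-92*(4²*(1 + 4) + 84) - 27419) = √(-92*(16*5 + 84) - 27419) = √(-92*(80 + 84) - 27419) = √(-92*164 - 27419) = √(-15088 - 27419) = √(-42507) = 3*I*√4723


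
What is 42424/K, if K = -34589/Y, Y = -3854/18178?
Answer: 81751048/314379421 ≈ 0.26004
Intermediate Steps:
Y = -1927/9089 (Y = -3854*1/18178 = -1927/9089 ≈ -0.21201)
K = 314379421/1927 (K = -34589/(-1927/9089) = -34589*(-9089/1927) = 314379421/1927 ≈ 1.6314e+5)
42424/K = 42424/(314379421/1927) = 42424*(1927/314379421) = 81751048/314379421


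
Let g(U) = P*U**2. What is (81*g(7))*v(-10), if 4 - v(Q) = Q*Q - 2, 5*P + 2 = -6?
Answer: 2984688/5 ≈ 5.9694e+5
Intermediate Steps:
P = -8/5 (P = -2/5 + (1/5)*(-6) = -2/5 - 6/5 = -8/5 ≈ -1.6000)
v(Q) = 6 - Q**2 (v(Q) = 4 - (Q*Q - 2) = 4 - (Q**2 - 2) = 4 - (-2 + Q**2) = 4 + (2 - Q**2) = 6 - Q**2)
g(U) = -8*U**2/5
(81*g(7))*v(-10) = (81*(-8/5*7**2))*(6 - 1*(-10)**2) = (81*(-8/5*49))*(6 - 1*100) = (81*(-392/5))*(6 - 100) = -31752/5*(-94) = 2984688/5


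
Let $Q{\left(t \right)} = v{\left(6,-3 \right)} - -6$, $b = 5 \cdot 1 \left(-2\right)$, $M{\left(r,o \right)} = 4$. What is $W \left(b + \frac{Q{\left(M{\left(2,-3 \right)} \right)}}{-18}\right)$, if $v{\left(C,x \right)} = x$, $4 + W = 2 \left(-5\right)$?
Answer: $\frac{427}{3} \approx 142.33$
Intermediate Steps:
$W = -14$ ($W = -4 + 2 \left(-5\right) = -4 - 10 = -14$)
$b = -10$ ($b = 5 \left(-2\right) = -10$)
$Q{\left(t \right)} = 3$ ($Q{\left(t \right)} = -3 - -6 = -3 + 6 = 3$)
$W \left(b + \frac{Q{\left(M{\left(2,-3 \right)} \right)}}{-18}\right) = - 14 \left(-10 + \frac{3}{-18}\right) = - 14 \left(-10 + 3 \left(- \frac{1}{18}\right)\right) = - 14 \left(-10 - \frac{1}{6}\right) = \left(-14\right) \left(- \frac{61}{6}\right) = \frac{427}{3}$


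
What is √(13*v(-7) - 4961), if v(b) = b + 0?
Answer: 2*I*√1263 ≈ 71.077*I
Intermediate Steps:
v(b) = b
√(13*v(-7) - 4961) = √(13*(-7) - 4961) = √(-91 - 4961) = √(-5052) = 2*I*√1263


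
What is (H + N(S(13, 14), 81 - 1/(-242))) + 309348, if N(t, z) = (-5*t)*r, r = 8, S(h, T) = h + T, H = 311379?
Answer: 619647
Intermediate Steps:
S(h, T) = T + h
N(t, z) = -40*t (N(t, z) = -5*t*8 = -40*t)
(H + N(S(13, 14), 81 - 1/(-242))) + 309348 = (311379 - 40*(14 + 13)) + 309348 = (311379 - 40*27) + 309348 = (311379 - 1080) + 309348 = 310299 + 309348 = 619647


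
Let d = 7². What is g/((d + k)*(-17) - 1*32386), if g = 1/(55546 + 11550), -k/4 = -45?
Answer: -1/2434175784 ≈ -4.1082e-10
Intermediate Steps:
d = 49
k = 180 (k = -4*(-45) = 180)
g = 1/67096 ≈ 1.4904e-5
g/((d + k)*(-17) - 1*32386) = 1/(67096*((49 + 180)*(-17) - 1*32386)) = 1/(67096*(229*(-17) - 32386)) = 1/(67096*(-3893 - 32386)) = (1/67096)/(-36279) = (1/67096)*(-1/36279) = -1/2434175784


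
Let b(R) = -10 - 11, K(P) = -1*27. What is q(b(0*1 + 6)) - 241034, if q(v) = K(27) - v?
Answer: -241040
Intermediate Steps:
K(P) = -27
b(R) = -21
q(v) = -27 - v
q(b(0*1 + 6)) - 241034 = (-27 - 1*(-21)) - 241034 = (-27 + 21) - 241034 = -6 - 241034 = -241040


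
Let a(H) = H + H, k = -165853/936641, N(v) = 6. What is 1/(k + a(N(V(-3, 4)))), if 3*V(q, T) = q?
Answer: 936641/11073839 ≈ 0.084581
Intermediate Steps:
V(q, T) = q/3
k = -165853/936641 (k = -165853*1/936641 = -165853/936641 ≈ -0.17707)
a(H) = 2*H
1/(k + a(N(V(-3, 4)))) = 1/(-165853/936641 + 2*6) = 1/(-165853/936641 + 12) = 1/(11073839/936641) = 936641/11073839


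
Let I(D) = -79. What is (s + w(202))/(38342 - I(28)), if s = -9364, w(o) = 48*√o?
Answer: -9364/38421 + 16*√202/12807 ≈ -0.22596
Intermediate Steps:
(s + w(202))/(38342 - I(28)) = (-9364 + 48*√202)/(38342 - 1*(-79)) = (-9364 + 48*√202)/(38342 + 79) = (-9364 + 48*√202)/38421 = (-9364 + 48*√202)*(1/38421) = -9364/38421 + 16*√202/12807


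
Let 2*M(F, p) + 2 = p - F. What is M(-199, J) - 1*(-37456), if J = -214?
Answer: 74895/2 ≈ 37448.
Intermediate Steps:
M(F, p) = -1 + p/2 - F/2 (M(F, p) = -1 + (p - F)/2 = -1 + (p/2 - F/2) = -1 + p/2 - F/2)
M(-199, J) - 1*(-37456) = (-1 + (½)*(-214) - ½*(-199)) - 1*(-37456) = (-1 - 107 + 199/2) + 37456 = -17/2 + 37456 = 74895/2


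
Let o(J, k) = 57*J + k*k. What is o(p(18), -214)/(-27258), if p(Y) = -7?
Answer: -4127/2478 ≈ -1.6655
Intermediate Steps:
o(J, k) = k² + 57*J (o(J, k) = 57*J + k² = k² + 57*J)
o(p(18), -214)/(-27258) = ((-214)² + 57*(-7))/(-27258) = (45796 - 399)*(-1/27258) = 45397*(-1/27258) = -4127/2478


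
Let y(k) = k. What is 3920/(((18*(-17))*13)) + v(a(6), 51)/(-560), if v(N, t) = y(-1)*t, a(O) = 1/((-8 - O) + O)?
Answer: -996161/1113840 ≈ -0.89435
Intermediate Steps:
a(O) = -⅛ (a(O) = 1/(-8) = -⅛)
v(N, t) = -t
3920/(((18*(-17))*13)) + v(a(6), 51)/(-560) = 3920/(((18*(-17))*13)) - 1*51/(-560) = 3920/((-306*13)) - 51*(-1/560) = 3920/(-3978) + 51/560 = 3920*(-1/3978) + 51/560 = -1960/1989 + 51/560 = -996161/1113840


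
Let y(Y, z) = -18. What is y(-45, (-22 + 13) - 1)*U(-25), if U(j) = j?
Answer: 450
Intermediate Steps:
y(-45, (-22 + 13) - 1)*U(-25) = -18*(-25) = 450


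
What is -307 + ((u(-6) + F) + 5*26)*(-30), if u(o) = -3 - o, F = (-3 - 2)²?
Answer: -5047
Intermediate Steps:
F = 25 (F = (-5)² = 25)
-307 + ((u(-6) + F) + 5*26)*(-30) = -307 + (((-3 - 1*(-6)) + 25) + 5*26)*(-30) = -307 + (((-3 + 6) + 25) + 130)*(-30) = -307 + ((3 + 25) + 130)*(-30) = -307 + (28 + 130)*(-30) = -307 + 158*(-30) = -307 - 4740 = -5047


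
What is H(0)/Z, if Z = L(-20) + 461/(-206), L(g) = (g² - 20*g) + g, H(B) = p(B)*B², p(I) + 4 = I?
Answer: 0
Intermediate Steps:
p(I) = -4 + I
H(B) = B²*(-4 + B) (H(B) = (-4 + B)*B² = B²*(-4 + B))
L(g) = g² - 19*g
Z = 160219/206 (Z = -20*(-19 - 20) + 461/(-206) = -20*(-39) + 461*(-1/206) = 780 - 461/206 = 160219/206 ≈ 777.76)
H(0)/Z = (0²*(-4 + 0))/(160219/206) = (0*(-4))*(206/160219) = 0*(206/160219) = 0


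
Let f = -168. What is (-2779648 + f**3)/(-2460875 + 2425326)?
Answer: 7521280/35549 ≈ 211.57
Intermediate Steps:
(-2779648 + f**3)/(-2460875 + 2425326) = (-2779648 + (-168)**3)/(-2460875 + 2425326) = (-2779648 - 4741632)/(-35549) = -7521280*(-1/35549) = 7521280/35549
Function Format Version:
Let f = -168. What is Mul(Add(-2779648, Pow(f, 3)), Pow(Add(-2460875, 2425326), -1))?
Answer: Rational(7521280, 35549) ≈ 211.57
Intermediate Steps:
Mul(Add(-2779648, Pow(f, 3)), Pow(Add(-2460875, 2425326), -1)) = Mul(Add(-2779648, Pow(-168, 3)), Pow(Add(-2460875, 2425326), -1)) = Mul(Add(-2779648, -4741632), Pow(-35549, -1)) = Mul(-7521280, Rational(-1, 35549)) = Rational(7521280, 35549)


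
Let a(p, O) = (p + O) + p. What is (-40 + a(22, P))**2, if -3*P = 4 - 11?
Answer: 361/9 ≈ 40.111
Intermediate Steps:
P = 7/3 (P = -(4 - 11)/3 = -1/3*(-7) = 7/3 ≈ 2.3333)
a(p, O) = O + 2*p (a(p, O) = (O + p) + p = O + 2*p)
(-40 + a(22, P))**2 = (-40 + (7/3 + 2*22))**2 = (-40 + (7/3 + 44))**2 = (-40 + 139/3)**2 = (19/3)**2 = 361/9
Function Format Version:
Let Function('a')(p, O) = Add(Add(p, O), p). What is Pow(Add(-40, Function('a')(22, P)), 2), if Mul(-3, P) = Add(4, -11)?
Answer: Rational(361, 9) ≈ 40.111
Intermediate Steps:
P = Rational(7, 3) (P = Mul(Rational(-1, 3), Add(4, -11)) = Mul(Rational(-1, 3), -7) = Rational(7, 3) ≈ 2.3333)
Function('a')(p, O) = Add(O, Mul(2, p)) (Function('a')(p, O) = Add(Add(O, p), p) = Add(O, Mul(2, p)))
Pow(Add(-40, Function('a')(22, P)), 2) = Pow(Add(-40, Add(Rational(7, 3), Mul(2, 22))), 2) = Pow(Add(-40, Add(Rational(7, 3), 44)), 2) = Pow(Add(-40, Rational(139, 3)), 2) = Pow(Rational(19, 3), 2) = Rational(361, 9)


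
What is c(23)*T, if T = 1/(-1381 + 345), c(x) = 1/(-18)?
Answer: 1/18648 ≈ 5.3625e-5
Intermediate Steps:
c(x) = -1/18
T = -1/1036 (T = 1/(-1036) = -1/1036 ≈ -0.00096525)
c(23)*T = -1/18*(-1/1036) = 1/18648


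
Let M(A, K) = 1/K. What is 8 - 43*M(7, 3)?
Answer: -19/3 ≈ -6.3333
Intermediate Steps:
8 - 43*M(7, 3) = 8 - 43/3 = -19/3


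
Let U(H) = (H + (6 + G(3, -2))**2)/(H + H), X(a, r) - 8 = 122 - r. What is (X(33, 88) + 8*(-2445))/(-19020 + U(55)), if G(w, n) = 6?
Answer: 2146980/2092001 ≈ 1.0263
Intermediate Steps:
X(a, r) = 130 - r (X(a, r) = 8 + (122 - r) = 130 - r)
U(H) = (144 + H)/(2*H) (U(H) = (H + (6 + 6)**2)/(H + H) = (H + 12**2)/((2*H)) = (H + 144)*(1/(2*H)) = (144 + H)*(1/(2*H)) = (144 + H)/(2*H))
(X(33, 88) + 8*(-2445))/(-19020 + U(55)) = ((130 - 1*88) + 8*(-2445))/(-19020 + (1/2)*(144 + 55)/55) = ((130 - 88) - 19560)/(-19020 + (1/2)*(1/55)*199) = (42 - 19560)/(-19020 + 199/110) = -19518/(-2092001/110) = -19518*(-110/2092001) = 2146980/2092001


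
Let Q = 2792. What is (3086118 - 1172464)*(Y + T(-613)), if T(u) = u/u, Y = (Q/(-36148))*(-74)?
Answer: 116137747606/9037 ≈ 1.2851e+7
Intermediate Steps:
Y = 51652/9037 (Y = (2792/(-36148))*(-74) = (2792*(-1/36148))*(-74) = -698/9037*(-74) = 51652/9037 ≈ 5.7156)
T(u) = 1
(3086118 - 1172464)*(Y + T(-613)) = (3086118 - 1172464)*(51652/9037 + 1) = 1913654*(60689/9037) = 116137747606/9037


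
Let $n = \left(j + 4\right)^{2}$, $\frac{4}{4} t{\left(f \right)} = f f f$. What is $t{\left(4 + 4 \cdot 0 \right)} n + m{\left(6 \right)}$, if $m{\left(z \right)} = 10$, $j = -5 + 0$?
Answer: $74$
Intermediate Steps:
$j = -5$
$t{\left(f \right)} = f^{3}$ ($t{\left(f \right)} = f f f = f^{2} f = f^{3}$)
$n = 1$ ($n = \left(-5 + 4\right)^{2} = \left(-1\right)^{2} = 1$)
$t{\left(4 + 4 \cdot 0 \right)} n + m{\left(6 \right)} = \left(4 + 4 \cdot 0\right)^{3} \cdot 1 + 10 = \left(4 + 0\right)^{3} \cdot 1 + 10 = 4^{3} \cdot 1 + 10 = 64 \cdot 1 + 10 = 64 + 10 = 74$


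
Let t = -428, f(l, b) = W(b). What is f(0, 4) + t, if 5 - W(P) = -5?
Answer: -418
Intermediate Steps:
W(P) = 10 (W(P) = 5 - 1*(-5) = 5 + 5 = 10)
f(l, b) = 10
f(0, 4) + t = 10 - 428 = -418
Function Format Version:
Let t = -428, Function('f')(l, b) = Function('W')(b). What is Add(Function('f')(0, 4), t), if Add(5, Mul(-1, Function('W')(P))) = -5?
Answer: -418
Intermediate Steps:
Function('W')(P) = 10 (Function('W')(P) = Add(5, Mul(-1, -5)) = Add(5, 5) = 10)
Function('f')(l, b) = 10
Add(Function('f')(0, 4), t) = Add(10, -428) = -418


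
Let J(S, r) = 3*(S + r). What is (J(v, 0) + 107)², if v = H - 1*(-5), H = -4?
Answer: 12100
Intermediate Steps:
v = 1 (v = -4 - 1*(-5) = -4 + 5 = 1)
J(S, r) = 3*S + 3*r
(J(v, 0) + 107)² = ((3*1 + 3*0) + 107)² = ((3 + 0) + 107)² = (3 + 107)² = 110² = 12100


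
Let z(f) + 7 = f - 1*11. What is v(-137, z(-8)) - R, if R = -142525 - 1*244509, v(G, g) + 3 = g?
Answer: 387005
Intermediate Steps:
z(f) = -18 + f (z(f) = -7 + (f - 1*11) = -7 + (f - 11) = -7 + (-11 + f) = -18 + f)
v(G, g) = -3 + g
R = -387034 (R = -142525 - 244509 = -387034)
v(-137, z(-8)) - R = (-3 + (-18 - 8)) - 1*(-387034) = (-3 - 26) + 387034 = -29 + 387034 = 387005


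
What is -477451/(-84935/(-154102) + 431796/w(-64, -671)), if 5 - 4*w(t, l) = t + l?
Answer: -13611588490370/66556340167 ≈ -204.51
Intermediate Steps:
w(t, l) = 5/4 - l/4 - t/4 (w(t, l) = 5/4 - (t + l)/4 = 5/4 - (l + t)/4 = 5/4 + (-l/4 - t/4) = 5/4 - l/4 - t/4)
-477451/(-84935/(-154102) + 431796/w(-64, -671)) = -477451/(-84935/(-154102) + 431796/(5/4 - 1/4*(-671) - 1/4*(-64))) = -477451/(-84935*(-1/154102) + 431796/(5/4 + 671/4 + 16)) = -477451/(84935/154102 + 431796/185) = -477451/66556340167/28508870 = -477451*28508870/66556340167 = -13611588490370/66556340167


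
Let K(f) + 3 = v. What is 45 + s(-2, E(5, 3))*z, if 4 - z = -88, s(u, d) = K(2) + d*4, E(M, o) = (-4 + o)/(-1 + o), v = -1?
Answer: -507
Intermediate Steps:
K(f) = -4 (K(f) = -3 - 1 = -4)
E(M, o) = (-4 + o)/(-1 + o)
s(u, d) = -4 + 4*d (s(u, d) = -4 + d*4 = -4 + 4*d)
z = 92 (z = 4 - 1*(-88) = 4 + 88 = 92)
45 + s(-2, E(5, 3))*z = 45 + (-4 + 4*((-4 + 3)/(-1 + 3)))*92 = 45 + (-4 + 4*(-1/2))*92 = 45 + (-4 + 4*((½)*(-1)))*92 = 45 + (-4 + 4*(-½))*92 = 45 + (-4 - 2)*92 = 45 - 6*92 = 45 - 552 = -507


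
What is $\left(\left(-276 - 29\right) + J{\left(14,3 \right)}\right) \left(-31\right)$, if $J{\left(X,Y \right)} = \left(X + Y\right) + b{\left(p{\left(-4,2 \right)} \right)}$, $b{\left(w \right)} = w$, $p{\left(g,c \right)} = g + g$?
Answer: $9176$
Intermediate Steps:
$p{\left(g,c \right)} = 2 g$
$J{\left(X,Y \right)} = -8 + X + Y$ ($J{\left(X,Y \right)} = \left(X + Y\right) + 2 \left(-4\right) = \left(X + Y\right) - 8 = -8 + X + Y$)
$\left(\left(-276 - 29\right) + J{\left(14,3 \right)}\right) \left(-31\right) = \left(\left(-276 - 29\right) + \left(-8 + 14 + 3\right)\right) \left(-31\right) = \left(-305 + 9\right) \left(-31\right) = \left(-296\right) \left(-31\right) = 9176$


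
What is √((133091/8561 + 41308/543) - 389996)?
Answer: I*√171953368251945189/664089 ≈ 624.42*I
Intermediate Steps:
√((133091/8561 + 41308/543) - 389996) = √((133091*(1/8561) + 41308*(1/543)) - 389996) = √((19013/1223 + 41308/543) - 389996) = √(60843743/664089 - 389996) = √(-258931209901/664089) = I*√171953368251945189/664089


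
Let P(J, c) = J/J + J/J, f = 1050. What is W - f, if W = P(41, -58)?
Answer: -1048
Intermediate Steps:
P(J, c) = 2 (P(J, c) = 1 + 1 = 2)
W = 2
W - f = 2 - 1*1050 = 2 - 1050 = -1048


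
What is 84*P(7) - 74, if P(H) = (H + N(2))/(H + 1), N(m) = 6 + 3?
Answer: 94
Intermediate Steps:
N(m) = 9
P(H) = (9 + H)/(1 + H) (P(H) = (H + 9)/(H + 1) = (9 + H)/(1 + H))
84*P(7) - 74 = 84*((9 + 7)/(1 + 7)) - 74 = 84*(16/8) - 74 = 84*((⅛)*16) - 74 = 84*2 - 74 = 168 - 74 = 94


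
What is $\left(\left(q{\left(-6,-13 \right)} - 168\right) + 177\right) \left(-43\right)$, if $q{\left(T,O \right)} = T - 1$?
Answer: $-86$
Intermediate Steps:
$q{\left(T,O \right)} = -1 + T$ ($q{\left(T,O \right)} = T - 1 = -1 + T$)
$\left(\left(q{\left(-6,-13 \right)} - 168\right) + 177\right) \left(-43\right) = \left(\left(\left(-1 - 6\right) - 168\right) + 177\right) \left(-43\right) = \left(\left(-7 - 168\right) + 177\right) \left(-43\right) = \left(-175 + 177\right) \left(-43\right) = 2 \left(-43\right) = -86$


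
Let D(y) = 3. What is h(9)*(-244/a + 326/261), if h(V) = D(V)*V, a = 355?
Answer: 156138/10295 ≈ 15.166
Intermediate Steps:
h(V) = 3*V
h(9)*(-244/a + 326/261) = (3*9)*(-244/355 + 326/261) = 27*(-244*1/355 + 326*(1/261)) = 27*(-244/355 + 326/261) = 27*(52046/92655) = 156138/10295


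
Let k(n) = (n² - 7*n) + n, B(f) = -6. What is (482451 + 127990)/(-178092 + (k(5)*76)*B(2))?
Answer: -46957/13524 ≈ -3.4721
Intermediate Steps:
k(n) = n² - 6*n
(482451 + 127990)/(-178092 + (k(5)*76)*B(2)) = (482451 + 127990)/(-178092 + ((5*(-6 + 5))*76)*(-6)) = 610441/(-178092 + ((5*(-1))*76)*(-6)) = 610441/(-178092 - 5*76*(-6)) = 610441/(-178092 - 380*(-6)) = 610441/(-178092 + 2280) = 610441/(-175812) = 610441*(-1/175812) = -46957/13524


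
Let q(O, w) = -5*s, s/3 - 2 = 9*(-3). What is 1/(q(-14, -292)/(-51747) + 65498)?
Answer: 17249/1129774877 ≈ 1.5268e-5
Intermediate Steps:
s = -75 (s = 6 + 3*(9*(-3)) = 6 + 3*(-27) = 6 - 81 = -75)
q(O, w) = 375 (q(O, w) = -5*(-75) = 375)
1/(q(-14, -292)/(-51747) + 65498) = 1/(375/(-51747) + 65498) = 1/(375*(-1/51747) + 65498) = 1/(-125/17249 + 65498) = 1/(1129774877/17249) = 17249/1129774877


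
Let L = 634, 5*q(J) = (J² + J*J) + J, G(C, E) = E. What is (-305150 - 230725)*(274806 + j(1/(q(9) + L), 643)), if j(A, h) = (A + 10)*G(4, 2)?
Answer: -492037036126500/3341 ≈ -1.4727e+11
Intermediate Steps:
q(J) = J/5 + 2*J²/5 (q(J) = ((J² + J*J) + J)/5 = ((J² + J²) + J)/5 = (2*J² + J)/5 = (J + 2*J²)/5 = J/5 + 2*J²/5)
j(A, h) = 20 + 2*A (j(A, h) = (A + 10)*2 = (10 + A)*2 = 20 + 2*A)
(-305150 - 230725)*(274806 + j(1/(q(9) + L), 643)) = (-305150 - 230725)*(274806 + (20 + 2/((⅕)*9*(1 + 2*9) + 634))) = -535875*(274806 + (20 + 2/((⅕)*9*(1 + 18) + 634))) = -535875*(274806 + (20 + 2/((⅕)*9*19 + 634))) = -535875*(274806 + (20 + 2/(171/5 + 634))) = -535875*(274806 + (20 + 2/(3341/5))) = -535875*(274806 + (20 + 2*(5/3341))) = -535875*(274806 + (20 + 10/3341)) = -535875*(274806 + 66830/3341) = -535875*918193676/3341 = -492037036126500/3341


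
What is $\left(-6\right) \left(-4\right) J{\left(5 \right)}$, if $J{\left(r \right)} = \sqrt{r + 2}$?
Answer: $24 \sqrt{7} \approx 63.498$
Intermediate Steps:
$J{\left(r \right)} = \sqrt{2 + r}$
$\left(-6\right) \left(-4\right) J{\left(5 \right)} = \left(-6\right) \left(-4\right) \sqrt{2 + 5} = 24 \sqrt{7}$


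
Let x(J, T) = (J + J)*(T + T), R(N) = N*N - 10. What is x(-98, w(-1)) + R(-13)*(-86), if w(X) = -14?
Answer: -8186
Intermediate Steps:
R(N) = -10 + N² (R(N) = N² - 10 = -10 + N²)
x(J, T) = 4*J*T (x(J, T) = (2*J)*(2*T) = 4*J*T)
x(-98, w(-1)) + R(-13)*(-86) = 4*(-98)*(-14) + (-10 + (-13)²)*(-86) = 5488 + (-10 + 169)*(-86) = 5488 + 159*(-86) = 5488 - 13674 = -8186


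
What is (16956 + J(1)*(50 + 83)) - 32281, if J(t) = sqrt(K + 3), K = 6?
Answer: -14926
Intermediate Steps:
J(t) = 3 (J(t) = sqrt(6 + 3) = sqrt(9) = 3)
(16956 + J(1)*(50 + 83)) - 32281 = (16956 + 3*(50 + 83)) - 32281 = (16956 + 3*133) - 32281 = (16956 + 399) - 32281 = 17355 - 32281 = -14926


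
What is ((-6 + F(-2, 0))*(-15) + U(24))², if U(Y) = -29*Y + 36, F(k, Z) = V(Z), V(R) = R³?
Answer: 324900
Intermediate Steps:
F(k, Z) = Z³
U(Y) = 36 - 29*Y
((-6 + F(-2, 0))*(-15) + U(24))² = ((-6 + 0³)*(-15) + (36 - 29*24))² = ((-6 + 0)*(-15) + (36 - 696))² = (-6*(-15) - 660)² = (90 - 660)² = (-570)² = 324900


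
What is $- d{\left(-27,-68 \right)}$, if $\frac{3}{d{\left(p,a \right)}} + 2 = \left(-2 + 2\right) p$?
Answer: $\frac{3}{2} \approx 1.5$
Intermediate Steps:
$d{\left(p,a \right)} = - \frac{3}{2}$ ($d{\left(p,a \right)} = \frac{3}{-2 + \left(-2 + 2\right) p} = \frac{3}{-2 + 0 p} = \frac{3}{-2 + 0} = \frac{3}{-2} = 3 \left(- \frac{1}{2}\right) = - \frac{3}{2}$)
$- d{\left(-27,-68 \right)} = \left(-1\right) \left(- \frac{3}{2}\right) = \frac{3}{2}$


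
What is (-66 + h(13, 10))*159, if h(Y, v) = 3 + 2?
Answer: -9699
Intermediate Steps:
h(Y, v) = 5
(-66 + h(13, 10))*159 = (-66 + 5)*159 = -61*159 = -9699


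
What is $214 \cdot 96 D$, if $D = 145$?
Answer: $2978880$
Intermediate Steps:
$214 \cdot 96 D = 214 \cdot 96 \cdot 145 = 20544 \cdot 145 = 2978880$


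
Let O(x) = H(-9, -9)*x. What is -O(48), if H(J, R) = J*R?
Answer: -3888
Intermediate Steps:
O(x) = 81*x (O(x) = (-9*(-9))*x = 81*x)
-O(48) = -81*48 = -1*3888 = -3888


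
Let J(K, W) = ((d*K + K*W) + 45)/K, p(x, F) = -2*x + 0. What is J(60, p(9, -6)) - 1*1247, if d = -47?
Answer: -5245/4 ≈ -1311.3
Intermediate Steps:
p(x, F) = -2*x
J(K, W) = (45 - 47*K + K*W)/K (J(K, W) = ((-47*K + K*W) + 45)/K = (45 - 47*K + K*W)/K)
J(60, p(9, -6)) - 1*1247 = (-47 - 2*9 + 45/60) - 1*1247 = (-47 - 18 + 45*(1/60)) - 1247 = (-47 - 18 + 3/4) - 1247 = -257/4 - 1247 = -5245/4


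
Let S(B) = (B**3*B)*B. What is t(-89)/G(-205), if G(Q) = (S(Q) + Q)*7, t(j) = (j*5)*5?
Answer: 445/506870879662 ≈ 8.7794e-10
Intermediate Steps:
t(j) = 25*j (t(j) = (5*j)*5 = 25*j)
S(B) = B**5 (S(B) = B**4*B = B**5)
G(Q) = 7*Q + 7*Q**5 (G(Q) = (Q**5 + Q)*7 = (Q + Q**5)*7 = 7*Q + 7*Q**5)
t(-89)/G(-205) = (25*(-89))/((7*(-205)*(1 + (-205)**4))) = -2225*(-1/(1435*(1 + 1766100625))) = -2225/(7*(-205)*1766100626) = -2225/(-2534354398310) = -2225*(-1/2534354398310) = 445/506870879662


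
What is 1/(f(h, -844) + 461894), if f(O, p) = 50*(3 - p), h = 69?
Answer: 1/504244 ≈ 1.9832e-6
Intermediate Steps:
f(O, p) = 150 - 50*p
1/(f(h, -844) + 461894) = 1/((150 - 50*(-844)) + 461894) = 1/((150 + 42200) + 461894) = 1/(42350 + 461894) = 1/504244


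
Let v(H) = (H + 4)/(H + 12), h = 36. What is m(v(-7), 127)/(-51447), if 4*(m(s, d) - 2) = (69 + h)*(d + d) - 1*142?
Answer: -6634/51447 ≈ -0.12895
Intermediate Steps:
v(H) = (4 + H)/(12 + H)
m(s, d) = -67/2 + 105*d/2 (m(s, d) = 2 + ((69 + 36)*(d + d) - 1*142)/4 = 2 + (105*(2*d) - 142)/4 = 2 + (210*d - 142)/4 = 2 + (-142 + 210*d)/4 = 2 + (-71/2 + 105*d/2) = -67/2 + 105*d/2)
m(v(-7), 127)/(-51447) = (-67/2 + (105/2)*127)/(-51447) = (-67/2 + 13335/2)*(-1/51447) = 6634*(-1/51447) = -6634/51447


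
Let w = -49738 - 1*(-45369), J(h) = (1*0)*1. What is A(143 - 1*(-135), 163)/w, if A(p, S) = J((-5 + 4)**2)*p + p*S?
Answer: -45314/4369 ≈ -10.372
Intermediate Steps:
J(h) = 0 (J(h) = 0*1 = 0)
A(p, S) = S*p (A(p, S) = 0*p + p*S = 0 + S*p = S*p)
w = -4369 (w = -49738 + 45369 = -4369)
A(143 - 1*(-135), 163)/w = (163*(143 - 1*(-135)))/(-4369) = (163*(143 + 135))*(-1/4369) = (163*278)*(-1/4369) = 45314*(-1/4369) = -45314/4369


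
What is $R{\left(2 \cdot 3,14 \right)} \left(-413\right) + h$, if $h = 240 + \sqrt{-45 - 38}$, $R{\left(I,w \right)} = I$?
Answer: $-2238 + i \sqrt{83} \approx -2238.0 + 9.1104 i$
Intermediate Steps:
$h = 240 + i \sqrt{83}$ ($h = 240 + \sqrt{-83} = 240 + i \sqrt{83} \approx 240.0 + 9.1104 i$)
$R{\left(2 \cdot 3,14 \right)} \left(-413\right) + h = 2 \cdot 3 \left(-413\right) + \left(240 + i \sqrt{83}\right) = 6 \left(-413\right) + \left(240 + i \sqrt{83}\right) = -2478 + \left(240 + i \sqrt{83}\right) = -2238 + i \sqrt{83}$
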